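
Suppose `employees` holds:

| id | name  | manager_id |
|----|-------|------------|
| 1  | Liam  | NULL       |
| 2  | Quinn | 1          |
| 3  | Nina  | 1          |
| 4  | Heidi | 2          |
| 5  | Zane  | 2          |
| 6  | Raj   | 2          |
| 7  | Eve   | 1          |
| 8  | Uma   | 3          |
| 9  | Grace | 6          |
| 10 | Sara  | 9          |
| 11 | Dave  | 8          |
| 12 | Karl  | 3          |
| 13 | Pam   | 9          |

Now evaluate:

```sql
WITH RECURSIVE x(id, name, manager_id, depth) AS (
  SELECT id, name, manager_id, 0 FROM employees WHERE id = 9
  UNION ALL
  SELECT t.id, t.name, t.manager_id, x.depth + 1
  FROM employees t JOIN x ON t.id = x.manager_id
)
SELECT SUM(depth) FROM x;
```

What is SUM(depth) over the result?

Base: id=9 (Grace), manager_id=6, depth 0.
Iteration 1: join on id=6 -> Raj (id 6, manager_id=2, depth 1).
Iteration 2: join on id=2 -> Quinn (id 2, manager_id=1, depth 2).
Iteration 3: join on id=1 -> Liam (id 1, manager_id=NULL, depth 3).
Iteration 4: manager_id is NULL; no match; recursion stops.
SUM(depth) = 0 + 1 + 2 + 3 = 6.

6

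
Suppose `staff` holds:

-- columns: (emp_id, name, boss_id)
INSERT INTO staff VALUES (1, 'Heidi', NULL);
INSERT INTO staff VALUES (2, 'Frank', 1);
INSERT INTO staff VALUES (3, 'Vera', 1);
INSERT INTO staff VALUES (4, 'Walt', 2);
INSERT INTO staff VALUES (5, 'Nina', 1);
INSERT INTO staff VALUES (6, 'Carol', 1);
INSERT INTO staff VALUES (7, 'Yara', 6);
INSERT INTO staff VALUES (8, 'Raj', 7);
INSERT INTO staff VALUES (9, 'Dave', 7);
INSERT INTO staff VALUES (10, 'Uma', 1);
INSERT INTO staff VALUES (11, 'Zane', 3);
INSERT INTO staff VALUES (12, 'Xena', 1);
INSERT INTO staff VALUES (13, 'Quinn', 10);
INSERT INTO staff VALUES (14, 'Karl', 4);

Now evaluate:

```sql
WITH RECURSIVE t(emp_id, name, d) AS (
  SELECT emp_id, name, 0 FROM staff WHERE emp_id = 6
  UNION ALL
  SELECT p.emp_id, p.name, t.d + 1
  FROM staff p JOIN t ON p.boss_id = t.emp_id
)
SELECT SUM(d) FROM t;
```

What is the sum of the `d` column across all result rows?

Base: emp_id=6 (Carol) at d 0.
Iteration 1: rows with boss_id in {6} -> Yara (id 7, d 1).
Iteration 2: rows with boss_id in {7} -> Raj (id 8, d 2), Dave (id 9, d 2).
Iteration 3: no rows with boss_id in {8,9}; recursion stops.
SUM(d) = 0 + 1 + 2 + 2 = 5.

5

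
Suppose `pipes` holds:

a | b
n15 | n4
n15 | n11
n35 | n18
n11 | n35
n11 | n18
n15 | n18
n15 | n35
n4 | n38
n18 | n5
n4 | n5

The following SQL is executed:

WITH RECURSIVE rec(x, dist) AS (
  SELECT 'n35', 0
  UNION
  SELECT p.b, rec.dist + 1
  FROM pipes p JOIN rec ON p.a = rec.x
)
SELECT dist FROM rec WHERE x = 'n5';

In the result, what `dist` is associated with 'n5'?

2

Base: (n35, dist=0).
Iteration 1: edges from {n35} -> (n18, dist=1).
Iteration 2: edges from {n18} -> (n5, dist=2).
Iteration 3: no outgoing edges from {n5}; recursion stops.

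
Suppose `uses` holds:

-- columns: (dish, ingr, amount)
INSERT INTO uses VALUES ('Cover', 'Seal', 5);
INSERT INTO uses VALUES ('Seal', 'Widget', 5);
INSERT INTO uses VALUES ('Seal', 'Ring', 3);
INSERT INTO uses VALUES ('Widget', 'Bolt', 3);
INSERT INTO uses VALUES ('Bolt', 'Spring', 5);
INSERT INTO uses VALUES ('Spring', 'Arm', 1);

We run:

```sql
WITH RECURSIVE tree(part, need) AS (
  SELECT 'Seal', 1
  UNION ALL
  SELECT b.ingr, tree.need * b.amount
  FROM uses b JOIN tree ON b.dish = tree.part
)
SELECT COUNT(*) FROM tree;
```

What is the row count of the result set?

6

Base: (Seal, need=1).
Iteration 1: components of {Seal} -> Ring = 1*3 = 3, Widget = 1*5 = 5.
Iteration 2: components of {Ring,Widget} -> Bolt = 5*3 = 15.
Iteration 3: components of {Bolt} -> Spring = 15*5 = 75.
Iteration 4: components of {Spring} -> Arm = 75*1 = 75.
Iteration 5: no further components; recursion stops.
Total rows emitted: 6.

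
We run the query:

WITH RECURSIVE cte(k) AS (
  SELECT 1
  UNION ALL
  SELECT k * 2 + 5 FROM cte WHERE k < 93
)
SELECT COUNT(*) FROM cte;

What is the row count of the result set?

Base: k=1.
Iteration 1: 1 < 93 holds -> k = 1 * 2 + 5 = 7.
Iteration 2: 7 < 93 holds -> k = 7 * 2 + 5 = 19.
Iteration 3: 19 < 93 holds -> k = 19 * 2 + 5 = 43.
Iteration 4: 43 < 93 holds -> k = 43 * 2 + 5 = 91.
Iteration 5: 91 < 93 holds -> k = 91 * 2 + 5 = 187.
Iteration 6: 187 < 93 fails; recursion stops.
Total rows emitted: 6.

6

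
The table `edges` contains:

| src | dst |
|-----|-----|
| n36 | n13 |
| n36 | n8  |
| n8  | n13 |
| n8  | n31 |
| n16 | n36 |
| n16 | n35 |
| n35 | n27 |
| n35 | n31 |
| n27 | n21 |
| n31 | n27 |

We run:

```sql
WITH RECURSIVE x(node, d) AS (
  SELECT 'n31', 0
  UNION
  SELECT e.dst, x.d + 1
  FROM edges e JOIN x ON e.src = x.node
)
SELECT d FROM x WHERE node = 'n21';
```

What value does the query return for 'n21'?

2

Base: (n31, d=0).
Iteration 1: edges from {n31} -> (n27, d=1).
Iteration 2: edges from {n27} -> (n21, d=2).
Iteration 3: no outgoing edges from {n21}; recursion stops.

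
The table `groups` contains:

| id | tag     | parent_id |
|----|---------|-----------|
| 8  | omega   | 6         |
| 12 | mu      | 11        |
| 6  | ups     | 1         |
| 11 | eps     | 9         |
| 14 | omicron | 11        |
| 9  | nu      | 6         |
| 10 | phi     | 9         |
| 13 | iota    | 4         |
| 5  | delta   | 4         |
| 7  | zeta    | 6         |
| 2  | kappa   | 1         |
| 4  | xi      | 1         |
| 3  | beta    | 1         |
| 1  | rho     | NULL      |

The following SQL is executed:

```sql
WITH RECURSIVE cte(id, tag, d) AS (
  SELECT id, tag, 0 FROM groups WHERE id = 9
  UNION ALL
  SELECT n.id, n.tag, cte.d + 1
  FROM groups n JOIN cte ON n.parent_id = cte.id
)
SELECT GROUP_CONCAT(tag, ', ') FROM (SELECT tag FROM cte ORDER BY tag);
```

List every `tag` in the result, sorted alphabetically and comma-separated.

eps, mu, nu, omicron, phi

Base: id=9 (nu) at d 0.
Iteration 1: rows with parent_id in {9} -> phi (id 10, d 1), eps (id 11, d 1).
Iteration 2: rows with parent_id in {10,11} -> mu (id 12, d 2), omicron (id 14, d 2).
Iteration 3: no rows with parent_id in {12,14}; recursion stops.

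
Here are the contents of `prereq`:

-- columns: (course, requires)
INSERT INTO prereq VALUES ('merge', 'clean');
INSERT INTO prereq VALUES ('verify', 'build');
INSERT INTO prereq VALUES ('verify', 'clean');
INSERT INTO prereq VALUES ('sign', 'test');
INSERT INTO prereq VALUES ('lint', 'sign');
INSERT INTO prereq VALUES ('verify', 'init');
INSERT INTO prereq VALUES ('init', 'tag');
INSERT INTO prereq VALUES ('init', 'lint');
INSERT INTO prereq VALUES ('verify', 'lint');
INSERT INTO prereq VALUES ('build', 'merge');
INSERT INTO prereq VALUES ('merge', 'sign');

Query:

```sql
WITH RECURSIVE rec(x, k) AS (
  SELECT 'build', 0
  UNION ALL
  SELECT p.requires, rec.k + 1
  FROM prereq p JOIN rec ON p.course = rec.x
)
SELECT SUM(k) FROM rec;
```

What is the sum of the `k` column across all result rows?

Base: (build, k=0).
Iteration 1: edges from {build} -> (merge, k=1).
Iteration 2: edges from {merge} -> (clean, k=2), (sign, k=2).
Iteration 3: edges from {clean,sign} -> (test, k=3).
Iteration 4: no outgoing edges from {test}; recursion stops.
SUM(k) = 0 + 1 + 2 + 2 + 3 = 8.

8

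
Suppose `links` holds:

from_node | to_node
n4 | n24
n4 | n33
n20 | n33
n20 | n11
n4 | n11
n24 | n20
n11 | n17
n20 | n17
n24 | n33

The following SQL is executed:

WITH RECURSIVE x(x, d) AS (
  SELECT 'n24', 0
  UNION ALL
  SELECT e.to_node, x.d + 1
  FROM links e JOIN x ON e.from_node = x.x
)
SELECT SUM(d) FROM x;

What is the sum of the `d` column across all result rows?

Base: (n24, d=0).
Iteration 1: edges from {n24} -> (n20, d=1), (n33, d=1).
Iteration 2: edges from {n20,n33} -> (n11, d=2), (n17, d=2), (n33, d=2).
Iteration 3: edges from {n11,n17,n33} -> (n17, d=3).
Iteration 4: no outgoing edges from {n17}; recursion stops.
SUM(d) = 0 + 1 + 1 + 2 + 2 + 2 + 3 = 11.

11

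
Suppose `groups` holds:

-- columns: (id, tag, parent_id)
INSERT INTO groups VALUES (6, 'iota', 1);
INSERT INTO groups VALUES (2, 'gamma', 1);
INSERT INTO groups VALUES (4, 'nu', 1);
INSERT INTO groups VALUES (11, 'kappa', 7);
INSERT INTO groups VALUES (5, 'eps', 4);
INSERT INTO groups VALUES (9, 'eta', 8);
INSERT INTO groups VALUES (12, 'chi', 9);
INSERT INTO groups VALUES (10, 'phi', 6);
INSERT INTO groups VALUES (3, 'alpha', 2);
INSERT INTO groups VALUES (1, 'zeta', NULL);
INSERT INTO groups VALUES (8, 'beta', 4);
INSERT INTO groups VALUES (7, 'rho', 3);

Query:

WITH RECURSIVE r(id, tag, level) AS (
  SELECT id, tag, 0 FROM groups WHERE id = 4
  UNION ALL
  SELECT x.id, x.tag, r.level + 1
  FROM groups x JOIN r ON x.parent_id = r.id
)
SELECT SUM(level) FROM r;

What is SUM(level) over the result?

7

Base: id=4 (nu) at level 0.
Iteration 1: rows with parent_id in {4} -> eps (id 5, level 1), beta (id 8, level 1).
Iteration 2: rows with parent_id in {5,8} -> eta (id 9, level 2).
Iteration 3: rows with parent_id in {9} -> chi (id 12, level 3).
Iteration 4: no rows with parent_id in {12}; recursion stops.
SUM(level) = 0 + 1 + 1 + 2 + 3 = 7.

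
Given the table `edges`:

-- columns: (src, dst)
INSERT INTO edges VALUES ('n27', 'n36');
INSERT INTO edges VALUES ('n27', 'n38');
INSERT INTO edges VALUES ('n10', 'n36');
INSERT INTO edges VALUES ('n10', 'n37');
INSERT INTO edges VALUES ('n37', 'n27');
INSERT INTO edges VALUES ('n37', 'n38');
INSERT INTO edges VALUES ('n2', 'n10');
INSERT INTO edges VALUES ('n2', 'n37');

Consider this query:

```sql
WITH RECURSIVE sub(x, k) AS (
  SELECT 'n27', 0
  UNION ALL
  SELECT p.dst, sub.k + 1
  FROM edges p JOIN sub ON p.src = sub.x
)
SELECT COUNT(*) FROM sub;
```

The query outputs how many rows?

3

Base: (n27, k=0).
Iteration 1: edges from {n27} -> (n36, k=1), (n38, k=1).
Iteration 2: no outgoing edges from {n36,n38}; recursion stops.
Total rows emitted: 3.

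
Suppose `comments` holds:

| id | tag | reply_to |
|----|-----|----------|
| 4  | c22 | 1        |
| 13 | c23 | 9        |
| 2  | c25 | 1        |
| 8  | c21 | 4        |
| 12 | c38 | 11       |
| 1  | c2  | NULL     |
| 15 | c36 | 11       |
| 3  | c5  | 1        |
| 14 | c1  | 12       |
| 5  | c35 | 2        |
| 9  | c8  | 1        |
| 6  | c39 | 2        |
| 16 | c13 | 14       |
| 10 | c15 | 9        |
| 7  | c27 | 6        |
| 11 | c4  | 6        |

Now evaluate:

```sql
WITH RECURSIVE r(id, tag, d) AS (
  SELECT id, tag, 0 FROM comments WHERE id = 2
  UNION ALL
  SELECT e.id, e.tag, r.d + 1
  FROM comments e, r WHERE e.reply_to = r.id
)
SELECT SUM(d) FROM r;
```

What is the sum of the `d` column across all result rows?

Base: id=2 (c25) at d 0.
Iteration 1: rows with reply_to in {2} -> c35 (id 5, d 1), c39 (id 6, d 1).
Iteration 2: rows with reply_to in {5,6} -> c27 (id 7, d 2), c4 (id 11, d 2).
Iteration 3: rows with reply_to in {7,11} -> c38 (id 12, d 3), c36 (id 15, d 3).
Iteration 4: rows with reply_to in {12,15} -> c1 (id 14, d 4).
Iteration 5: rows with reply_to in {14} -> c13 (id 16, d 5).
Iteration 6: no rows with reply_to in {16}; recursion stops.
SUM(d) = 0 + 1 + 1 + 2 + 2 + 3 + 3 + 4 + 5 = 21.

21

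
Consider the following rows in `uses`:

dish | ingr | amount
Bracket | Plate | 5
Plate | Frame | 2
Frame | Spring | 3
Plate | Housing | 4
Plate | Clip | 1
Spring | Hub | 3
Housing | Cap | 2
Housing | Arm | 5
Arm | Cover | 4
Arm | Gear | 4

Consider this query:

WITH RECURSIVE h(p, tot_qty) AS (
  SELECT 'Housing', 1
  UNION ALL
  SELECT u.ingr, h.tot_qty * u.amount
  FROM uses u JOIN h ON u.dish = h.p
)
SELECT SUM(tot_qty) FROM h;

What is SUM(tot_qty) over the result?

Base: (Housing, tot_qty=1).
Iteration 1: components of {Housing} -> Arm = 1*5 = 5, Cap = 1*2 = 2.
Iteration 2: components of {Arm,Cap} -> Cover = 5*4 = 20, Gear = 5*4 = 20.
Iteration 3: no further components; recursion stops.
SUM(tot_qty) = 1 + 2 + 5 + 20 + 20 = 48.

48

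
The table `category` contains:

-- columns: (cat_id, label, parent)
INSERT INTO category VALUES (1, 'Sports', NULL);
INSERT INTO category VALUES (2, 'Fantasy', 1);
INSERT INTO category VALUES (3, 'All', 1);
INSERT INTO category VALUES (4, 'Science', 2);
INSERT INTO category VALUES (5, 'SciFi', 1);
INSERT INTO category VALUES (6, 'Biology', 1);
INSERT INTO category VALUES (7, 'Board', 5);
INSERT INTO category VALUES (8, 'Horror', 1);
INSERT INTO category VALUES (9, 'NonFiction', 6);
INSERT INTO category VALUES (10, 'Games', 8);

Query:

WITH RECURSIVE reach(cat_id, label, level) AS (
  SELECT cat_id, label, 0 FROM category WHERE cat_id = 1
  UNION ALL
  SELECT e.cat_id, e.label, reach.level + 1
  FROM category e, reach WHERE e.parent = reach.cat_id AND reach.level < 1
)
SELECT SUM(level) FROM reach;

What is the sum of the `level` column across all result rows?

Base: cat_id=1 (Sports) at level 0.
Iteration 1: rows with parent in {1} -> Fantasy (id 2, level 1), All (id 3, level 1), SciFi (id 5, level 1), Biology (id 6, level 1), Horror (id 8, level 1).
Iteration 2: level < 1 fails for all current rows; recursion stops.
SUM(level) = 0 + 1 + 1 + 1 + 1 + 1 = 5.

5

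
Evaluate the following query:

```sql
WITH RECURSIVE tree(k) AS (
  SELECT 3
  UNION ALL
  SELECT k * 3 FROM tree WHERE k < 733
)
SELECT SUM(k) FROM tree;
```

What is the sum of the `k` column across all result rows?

Base: k=3.
Iteration 1: 3 < 733 holds -> k = 3 * 3 = 9.
Iteration 2: 9 < 733 holds -> k = 9 * 3 = 27.
Iteration 3: 27 < 733 holds -> k = 27 * 3 = 81.
Iteration 4: 81 < 733 holds -> k = 81 * 3 = 243.
Iteration 5: 243 < 733 holds -> k = 243 * 3 = 729.
Iteration 6: 729 < 733 holds -> k = 729 * 3 = 2187.
Iteration 7: 2187 < 733 fails; recursion stops.
SUM(k) = 3 + 9 + 27 + 81 + 243 + 729 + 2187 = 3279.

3279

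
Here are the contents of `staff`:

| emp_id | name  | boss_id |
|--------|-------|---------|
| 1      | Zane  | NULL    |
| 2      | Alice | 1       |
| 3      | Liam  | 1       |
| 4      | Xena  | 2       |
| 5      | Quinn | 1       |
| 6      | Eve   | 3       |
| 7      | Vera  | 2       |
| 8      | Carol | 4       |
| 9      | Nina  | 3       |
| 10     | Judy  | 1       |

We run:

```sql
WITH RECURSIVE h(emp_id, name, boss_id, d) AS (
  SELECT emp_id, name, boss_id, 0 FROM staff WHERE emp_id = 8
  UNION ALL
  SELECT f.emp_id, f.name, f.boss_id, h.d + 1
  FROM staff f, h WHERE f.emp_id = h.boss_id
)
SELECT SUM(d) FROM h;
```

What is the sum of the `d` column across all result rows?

6

Base: emp_id=8 (Carol), boss_id=4, d 0.
Iteration 1: join on emp_id=4 -> Xena (id 4, boss_id=2, d 1).
Iteration 2: join on emp_id=2 -> Alice (id 2, boss_id=1, d 2).
Iteration 3: join on emp_id=1 -> Zane (id 1, boss_id=NULL, d 3).
Iteration 4: boss_id is NULL; no match; recursion stops.
SUM(d) = 0 + 1 + 2 + 3 = 6.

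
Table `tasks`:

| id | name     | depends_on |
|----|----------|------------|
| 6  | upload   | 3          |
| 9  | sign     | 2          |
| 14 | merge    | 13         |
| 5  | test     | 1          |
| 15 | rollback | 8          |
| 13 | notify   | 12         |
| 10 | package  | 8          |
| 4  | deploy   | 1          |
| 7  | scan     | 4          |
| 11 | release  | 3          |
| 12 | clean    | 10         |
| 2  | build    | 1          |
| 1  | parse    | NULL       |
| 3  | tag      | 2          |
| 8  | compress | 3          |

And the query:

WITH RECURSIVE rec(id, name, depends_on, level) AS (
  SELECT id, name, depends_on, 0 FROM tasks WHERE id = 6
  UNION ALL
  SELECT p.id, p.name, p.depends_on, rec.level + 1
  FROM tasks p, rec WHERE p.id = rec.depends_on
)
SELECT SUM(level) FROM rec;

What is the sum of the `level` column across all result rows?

6

Base: id=6 (upload), depends_on=3, level 0.
Iteration 1: join on id=3 -> tag (id 3, depends_on=2, level 1).
Iteration 2: join on id=2 -> build (id 2, depends_on=1, level 2).
Iteration 3: join on id=1 -> parse (id 1, depends_on=NULL, level 3).
Iteration 4: depends_on is NULL; no match; recursion stops.
SUM(level) = 0 + 1 + 2 + 3 = 6.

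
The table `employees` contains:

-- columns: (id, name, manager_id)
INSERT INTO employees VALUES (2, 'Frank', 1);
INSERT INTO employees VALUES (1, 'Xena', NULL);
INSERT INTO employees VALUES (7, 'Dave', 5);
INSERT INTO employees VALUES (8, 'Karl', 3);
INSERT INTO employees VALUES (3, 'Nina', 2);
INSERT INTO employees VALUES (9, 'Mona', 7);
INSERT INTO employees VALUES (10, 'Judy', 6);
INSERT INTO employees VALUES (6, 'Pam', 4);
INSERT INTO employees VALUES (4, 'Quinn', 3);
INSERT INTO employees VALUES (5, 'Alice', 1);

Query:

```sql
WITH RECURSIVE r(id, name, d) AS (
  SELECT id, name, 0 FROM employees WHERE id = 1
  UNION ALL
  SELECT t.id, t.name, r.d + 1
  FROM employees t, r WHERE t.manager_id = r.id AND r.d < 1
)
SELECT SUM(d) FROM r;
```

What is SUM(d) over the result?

Base: id=1 (Xena) at d 0.
Iteration 1: rows with manager_id in {1} -> Frank (id 2, d 1), Alice (id 5, d 1).
Iteration 2: d < 1 fails for all current rows; recursion stops.
SUM(d) = 0 + 1 + 1 = 2.

2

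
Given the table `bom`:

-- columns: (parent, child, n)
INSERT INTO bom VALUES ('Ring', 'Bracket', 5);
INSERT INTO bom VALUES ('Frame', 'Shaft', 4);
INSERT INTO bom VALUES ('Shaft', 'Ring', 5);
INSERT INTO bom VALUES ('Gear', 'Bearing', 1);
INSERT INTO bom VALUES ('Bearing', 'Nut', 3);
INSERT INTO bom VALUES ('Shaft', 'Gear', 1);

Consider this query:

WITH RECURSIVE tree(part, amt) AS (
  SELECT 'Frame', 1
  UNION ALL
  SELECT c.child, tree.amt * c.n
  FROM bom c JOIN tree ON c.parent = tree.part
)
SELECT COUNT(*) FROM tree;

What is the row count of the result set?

Base: (Frame, amt=1).
Iteration 1: components of {Frame} -> Shaft = 1*4 = 4.
Iteration 2: components of {Shaft} -> Gear = 4*1 = 4, Ring = 4*5 = 20.
Iteration 3: components of {Gear,Ring} -> Bearing = 4*1 = 4, Bracket = 20*5 = 100.
Iteration 4: components of {Bearing,Bracket} -> Nut = 4*3 = 12.
Iteration 5: no further components; recursion stops.
Total rows emitted: 7.

7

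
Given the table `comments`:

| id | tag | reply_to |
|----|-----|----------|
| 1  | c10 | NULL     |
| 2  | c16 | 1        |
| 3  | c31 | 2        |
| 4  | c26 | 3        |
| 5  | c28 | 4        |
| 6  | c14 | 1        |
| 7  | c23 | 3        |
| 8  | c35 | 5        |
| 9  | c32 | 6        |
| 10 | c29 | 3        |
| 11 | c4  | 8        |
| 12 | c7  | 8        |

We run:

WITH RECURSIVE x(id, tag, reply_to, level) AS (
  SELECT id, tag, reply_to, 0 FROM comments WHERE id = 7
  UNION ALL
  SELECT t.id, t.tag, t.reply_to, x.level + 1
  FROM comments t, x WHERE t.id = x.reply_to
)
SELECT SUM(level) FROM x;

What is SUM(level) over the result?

Base: id=7 (c23), reply_to=3, level 0.
Iteration 1: join on id=3 -> c31 (id 3, reply_to=2, level 1).
Iteration 2: join on id=2 -> c16 (id 2, reply_to=1, level 2).
Iteration 3: join on id=1 -> c10 (id 1, reply_to=NULL, level 3).
Iteration 4: reply_to is NULL; no match; recursion stops.
SUM(level) = 0 + 1 + 2 + 3 = 6.

6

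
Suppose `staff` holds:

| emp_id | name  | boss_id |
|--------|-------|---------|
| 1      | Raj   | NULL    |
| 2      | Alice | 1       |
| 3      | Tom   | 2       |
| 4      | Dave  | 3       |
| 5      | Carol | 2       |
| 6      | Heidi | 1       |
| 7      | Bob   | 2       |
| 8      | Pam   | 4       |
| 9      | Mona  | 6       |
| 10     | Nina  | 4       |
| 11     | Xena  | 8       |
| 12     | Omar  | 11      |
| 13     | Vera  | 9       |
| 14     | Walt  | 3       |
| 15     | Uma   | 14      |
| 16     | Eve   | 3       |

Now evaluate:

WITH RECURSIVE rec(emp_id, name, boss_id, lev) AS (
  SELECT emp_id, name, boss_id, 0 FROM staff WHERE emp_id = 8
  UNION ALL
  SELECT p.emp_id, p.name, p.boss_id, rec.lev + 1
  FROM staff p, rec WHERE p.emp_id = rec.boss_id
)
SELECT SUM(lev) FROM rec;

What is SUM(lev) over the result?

Base: emp_id=8 (Pam), boss_id=4, lev 0.
Iteration 1: join on emp_id=4 -> Dave (id 4, boss_id=3, lev 1).
Iteration 2: join on emp_id=3 -> Tom (id 3, boss_id=2, lev 2).
Iteration 3: join on emp_id=2 -> Alice (id 2, boss_id=1, lev 3).
Iteration 4: join on emp_id=1 -> Raj (id 1, boss_id=NULL, lev 4).
Iteration 5: boss_id is NULL; no match; recursion stops.
SUM(lev) = 0 + 1 + 2 + 3 + 4 = 10.

10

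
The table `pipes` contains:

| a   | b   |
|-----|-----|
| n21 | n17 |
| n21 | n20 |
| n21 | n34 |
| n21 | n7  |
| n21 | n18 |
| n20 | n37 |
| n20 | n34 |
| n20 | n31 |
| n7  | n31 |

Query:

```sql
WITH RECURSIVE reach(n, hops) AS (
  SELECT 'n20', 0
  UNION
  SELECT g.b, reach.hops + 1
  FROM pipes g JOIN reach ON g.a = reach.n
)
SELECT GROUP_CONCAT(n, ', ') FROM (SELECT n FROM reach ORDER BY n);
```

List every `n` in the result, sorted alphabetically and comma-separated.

n20, n31, n34, n37

Base: (n20, hops=0).
Iteration 1: edges from {n20} -> (n31, hops=1), (n34, hops=1), (n37, hops=1).
Iteration 2: no outgoing edges from {n31,n34,n37}; recursion stops.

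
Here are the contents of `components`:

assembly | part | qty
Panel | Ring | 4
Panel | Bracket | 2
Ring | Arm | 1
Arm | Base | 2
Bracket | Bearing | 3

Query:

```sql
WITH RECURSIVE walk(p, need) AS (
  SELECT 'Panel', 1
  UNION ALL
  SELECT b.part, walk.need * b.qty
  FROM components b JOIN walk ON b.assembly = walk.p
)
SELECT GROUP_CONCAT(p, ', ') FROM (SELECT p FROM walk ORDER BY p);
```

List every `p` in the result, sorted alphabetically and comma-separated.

Base: (Panel, need=1).
Iteration 1: components of {Panel} -> Bracket = 1*2 = 2, Ring = 1*4 = 4.
Iteration 2: components of {Bracket,Ring} -> Arm = 4*1 = 4, Bearing = 2*3 = 6.
Iteration 3: components of {Arm,Bearing} -> Base = 4*2 = 8.
Iteration 4: no further components; recursion stops.

Arm, Base, Bearing, Bracket, Panel, Ring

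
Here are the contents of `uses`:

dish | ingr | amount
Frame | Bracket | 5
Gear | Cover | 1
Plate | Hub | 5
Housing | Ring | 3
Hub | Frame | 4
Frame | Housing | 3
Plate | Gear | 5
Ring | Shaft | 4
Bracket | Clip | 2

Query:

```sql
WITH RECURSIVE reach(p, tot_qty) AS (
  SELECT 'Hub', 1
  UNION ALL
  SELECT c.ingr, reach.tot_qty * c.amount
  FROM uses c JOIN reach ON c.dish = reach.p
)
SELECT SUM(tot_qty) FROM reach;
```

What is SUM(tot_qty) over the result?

Base: (Hub, tot_qty=1).
Iteration 1: components of {Hub} -> Frame = 1*4 = 4.
Iteration 2: components of {Frame} -> Bracket = 4*5 = 20, Housing = 4*3 = 12.
Iteration 3: components of {Bracket,Housing} -> Clip = 20*2 = 40, Ring = 12*3 = 36.
Iteration 4: components of {Clip,Ring} -> Shaft = 36*4 = 144.
Iteration 5: no further components; recursion stops.
SUM(tot_qty) = 1 + 4 + 12 + 20 + 36 + 40 + 144 = 257.

257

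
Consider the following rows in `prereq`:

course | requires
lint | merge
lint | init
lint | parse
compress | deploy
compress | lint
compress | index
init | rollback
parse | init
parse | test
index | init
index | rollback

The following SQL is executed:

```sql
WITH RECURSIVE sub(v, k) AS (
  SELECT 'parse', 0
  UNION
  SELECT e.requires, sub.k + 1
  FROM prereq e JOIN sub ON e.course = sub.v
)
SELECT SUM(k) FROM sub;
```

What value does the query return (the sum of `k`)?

Base: (parse, k=0).
Iteration 1: edges from {parse} -> (init, k=1), (test, k=1).
Iteration 2: edges from {init,test} -> (rollback, k=2).
Iteration 3: no outgoing edges from {rollback}; recursion stops.
SUM(k) = 0 + 1 + 1 + 2 = 4.

4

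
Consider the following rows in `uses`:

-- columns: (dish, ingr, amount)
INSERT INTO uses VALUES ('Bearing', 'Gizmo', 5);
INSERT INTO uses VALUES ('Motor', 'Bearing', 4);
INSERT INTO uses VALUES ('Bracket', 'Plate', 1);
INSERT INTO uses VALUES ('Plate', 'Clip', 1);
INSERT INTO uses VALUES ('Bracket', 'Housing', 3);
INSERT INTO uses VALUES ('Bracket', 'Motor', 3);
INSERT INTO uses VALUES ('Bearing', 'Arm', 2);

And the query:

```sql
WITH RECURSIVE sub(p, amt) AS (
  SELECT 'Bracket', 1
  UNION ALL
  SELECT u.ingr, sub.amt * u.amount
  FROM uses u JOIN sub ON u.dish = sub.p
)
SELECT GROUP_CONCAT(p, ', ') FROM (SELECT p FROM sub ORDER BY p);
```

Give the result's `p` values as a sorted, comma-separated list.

Base: (Bracket, amt=1).
Iteration 1: components of {Bracket} -> Housing = 1*3 = 3, Motor = 1*3 = 3, Plate = 1*1 = 1.
Iteration 2: components of {Housing,Motor,Plate} -> Bearing = 3*4 = 12, Clip = 1*1 = 1.
Iteration 3: components of {Bearing,Clip} -> Arm = 12*2 = 24, Gizmo = 12*5 = 60.
Iteration 4: no further components; recursion stops.

Arm, Bearing, Bracket, Clip, Gizmo, Housing, Motor, Plate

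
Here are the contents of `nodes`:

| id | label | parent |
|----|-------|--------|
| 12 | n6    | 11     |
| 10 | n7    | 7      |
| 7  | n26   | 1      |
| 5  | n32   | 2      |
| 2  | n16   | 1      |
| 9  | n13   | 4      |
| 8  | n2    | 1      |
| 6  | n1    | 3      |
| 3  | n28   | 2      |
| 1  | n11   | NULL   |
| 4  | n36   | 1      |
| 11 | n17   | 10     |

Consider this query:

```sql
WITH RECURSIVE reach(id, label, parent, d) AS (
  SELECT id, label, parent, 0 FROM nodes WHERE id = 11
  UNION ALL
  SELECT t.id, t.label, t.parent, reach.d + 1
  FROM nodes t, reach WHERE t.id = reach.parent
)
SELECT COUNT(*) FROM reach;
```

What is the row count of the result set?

Base: id=11 (n17), parent=10, d 0.
Iteration 1: join on id=10 -> n7 (id 10, parent=7, d 1).
Iteration 2: join on id=7 -> n26 (id 7, parent=1, d 2).
Iteration 3: join on id=1 -> n11 (id 1, parent=NULL, d 3).
Iteration 4: parent is NULL; no match; recursion stops.
Total rows emitted: 4.

4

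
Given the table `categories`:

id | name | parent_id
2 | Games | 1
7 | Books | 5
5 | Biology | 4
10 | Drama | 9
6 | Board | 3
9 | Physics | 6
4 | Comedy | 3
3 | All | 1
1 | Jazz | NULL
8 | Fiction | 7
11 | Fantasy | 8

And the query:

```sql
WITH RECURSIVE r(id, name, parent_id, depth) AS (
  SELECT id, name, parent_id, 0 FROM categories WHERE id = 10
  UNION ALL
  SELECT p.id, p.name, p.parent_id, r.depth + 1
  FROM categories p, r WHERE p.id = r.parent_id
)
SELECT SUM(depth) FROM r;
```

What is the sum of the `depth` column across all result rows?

Base: id=10 (Drama), parent_id=9, depth 0.
Iteration 1: join on id=9 -> Physics (id 9, parent_id=6, depth 1).
Iteration 2: join on id=6 -> Board (id 6, parent_id=3, depth 2).
Iteration 3: join on id=3 -> All (id 3, parent_id=1, depth 3).
Iteration 4: join on id=1 -> Jazz (id 1, parent_id=NULL, depth 4).
Iteration 5: parent_id is NULL; no match; recursion stops.
SUM(depth) = 0 + 1 + 2 + 3 + 4 = 10.

10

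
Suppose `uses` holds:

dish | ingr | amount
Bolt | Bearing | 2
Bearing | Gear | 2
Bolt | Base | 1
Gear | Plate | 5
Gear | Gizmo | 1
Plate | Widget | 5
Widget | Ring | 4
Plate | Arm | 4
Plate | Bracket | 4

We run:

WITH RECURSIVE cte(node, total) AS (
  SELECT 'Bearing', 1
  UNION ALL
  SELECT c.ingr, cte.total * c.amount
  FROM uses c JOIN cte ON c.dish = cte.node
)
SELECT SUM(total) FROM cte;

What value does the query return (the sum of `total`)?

Base: (Bearing, total=1).
Iteration 1: components of {Bearing} -> Gear = 1*2 = 2.
Iteration 2: components of {Gear} -> Gizmo = 2*1 = 2, Plate = 2*5 = 10.
Iteration 3: components of {Gizmo,Plate} -> Arm = 10*4 = 40, Bracket = 10*4 = 40, Widget = 10*5 = 50.
Iteration 4: components of {Arm,Bracket,Widget} -> Ring = 50*4 = 200.
Iteration 5: no further components; recursion stops.
SUM(total) = 1 + 2 + 10 + 2 + 50 + 40 + 40 + 200 = 345.

345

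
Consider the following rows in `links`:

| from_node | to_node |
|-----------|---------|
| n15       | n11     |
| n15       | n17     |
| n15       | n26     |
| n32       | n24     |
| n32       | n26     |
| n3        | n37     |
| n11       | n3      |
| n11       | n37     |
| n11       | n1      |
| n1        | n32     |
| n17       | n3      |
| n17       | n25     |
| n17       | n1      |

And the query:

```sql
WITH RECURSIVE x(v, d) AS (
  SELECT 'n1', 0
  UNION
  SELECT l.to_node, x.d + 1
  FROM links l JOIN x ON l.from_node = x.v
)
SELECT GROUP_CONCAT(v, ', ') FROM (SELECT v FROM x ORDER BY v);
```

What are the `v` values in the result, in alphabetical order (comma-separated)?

Base: (n1, d=0).
Iteration 1: edges from {n1} -> (n32, d=1).
Iteration 2: edges from {n32} -> (n24, d=2), (n26, d=2).
Iteration 3: no outgoing edges from {n24,n26}; recursion stops.

n1, n24, n26, n32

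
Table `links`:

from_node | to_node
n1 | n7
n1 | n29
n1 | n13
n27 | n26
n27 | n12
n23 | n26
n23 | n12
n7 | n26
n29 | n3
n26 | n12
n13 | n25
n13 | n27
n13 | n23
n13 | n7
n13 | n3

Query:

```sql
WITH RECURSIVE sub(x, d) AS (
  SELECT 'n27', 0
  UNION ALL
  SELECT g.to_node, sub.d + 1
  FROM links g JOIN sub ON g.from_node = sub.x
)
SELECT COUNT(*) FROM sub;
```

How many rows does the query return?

4

Base: (n27, d=0).
Iteration 1: edges from {n27} -> (n12, d=1), (n26, d=1).
Iteration 2: edges from {n12,n26} -> (n12, d=2).
Iteration 3: no outgoing edges from {n12}; recursion stops.
Total rows emitted: 4.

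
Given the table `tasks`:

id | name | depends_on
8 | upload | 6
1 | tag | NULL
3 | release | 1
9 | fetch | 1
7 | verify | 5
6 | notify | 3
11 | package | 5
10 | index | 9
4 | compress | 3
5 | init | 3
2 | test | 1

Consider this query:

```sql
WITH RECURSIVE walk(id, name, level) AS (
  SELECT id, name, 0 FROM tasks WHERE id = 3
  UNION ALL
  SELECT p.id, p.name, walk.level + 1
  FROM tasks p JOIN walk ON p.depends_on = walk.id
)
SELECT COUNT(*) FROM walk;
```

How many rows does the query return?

7

Base: id=3 (release) at level 0.
Iteration 1: rows with depends_on in {3} -> compress (id 4, level 1), init (id 5, level 1), notify (id 6, level 1).
Iteration 2: rows with depends_on in {4,5,6} -> verify (id 7, level 2), upload (id 8, level 2), package (id 11, level 2).
Iteration 3: no rows with depends_on in {7,8,11}; recursion stops.
Total rows emitted: 7.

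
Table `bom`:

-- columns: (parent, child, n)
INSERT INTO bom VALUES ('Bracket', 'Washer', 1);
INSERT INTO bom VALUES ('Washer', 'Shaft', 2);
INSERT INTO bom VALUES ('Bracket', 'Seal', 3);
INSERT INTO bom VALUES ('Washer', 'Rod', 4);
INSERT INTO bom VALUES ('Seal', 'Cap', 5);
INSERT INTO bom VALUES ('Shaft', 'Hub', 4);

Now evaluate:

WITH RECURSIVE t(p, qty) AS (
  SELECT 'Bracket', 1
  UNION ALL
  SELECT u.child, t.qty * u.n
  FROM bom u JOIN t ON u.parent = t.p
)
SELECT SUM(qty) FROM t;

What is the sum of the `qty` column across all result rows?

Base: (Bracket, qty=1).
Iteration 1: components of {Bracket} -> Seal = 1*3 = 3, Washer = 1*1 = 1.
Iteration 2: components of {Seal,Washer} -> Cap = 3*5 = 15, Rod = 1*4 = 4, Shaft = 1*2 = 2.
Iteration 3: components of {Cap,Rod,Shaft} -> Hub = 2*4 = 8.
Iteration 4: no further components; recursion stops.
SUM(qty) = 1 + 1 + 3 + 2 + 4 + 15 + 8 = 34.

34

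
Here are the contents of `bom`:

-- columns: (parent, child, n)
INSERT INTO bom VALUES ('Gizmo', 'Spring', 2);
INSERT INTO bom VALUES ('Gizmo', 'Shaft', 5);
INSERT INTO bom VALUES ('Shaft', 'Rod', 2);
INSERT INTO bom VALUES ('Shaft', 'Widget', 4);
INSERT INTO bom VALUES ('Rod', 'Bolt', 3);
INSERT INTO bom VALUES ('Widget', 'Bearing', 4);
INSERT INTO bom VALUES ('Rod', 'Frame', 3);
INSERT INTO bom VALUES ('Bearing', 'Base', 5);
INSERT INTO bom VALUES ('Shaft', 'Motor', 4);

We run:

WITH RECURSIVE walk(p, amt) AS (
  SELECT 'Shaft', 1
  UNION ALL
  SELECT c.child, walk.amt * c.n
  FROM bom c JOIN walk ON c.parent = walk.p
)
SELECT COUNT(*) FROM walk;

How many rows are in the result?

Base: (Shaft, amt=1).
Iteration 1: components of {Shaft} -> Motor = 1*4 = 4, Rod = 1*2 = 2, Widget = 1*4 = 4.
Iteration 2: components of {Motor,Rod,Widget} -> Bearing = 4*4 = 16, Bolt = 2*3 = 6, Frame = 2*3 = 6.
Iteration 3: components of {Bearing,Bolt,Frame} -> Base = 16*5 = 80.
Iteration 4: no further components; recursion stops.
Total rows emitted: 8.

8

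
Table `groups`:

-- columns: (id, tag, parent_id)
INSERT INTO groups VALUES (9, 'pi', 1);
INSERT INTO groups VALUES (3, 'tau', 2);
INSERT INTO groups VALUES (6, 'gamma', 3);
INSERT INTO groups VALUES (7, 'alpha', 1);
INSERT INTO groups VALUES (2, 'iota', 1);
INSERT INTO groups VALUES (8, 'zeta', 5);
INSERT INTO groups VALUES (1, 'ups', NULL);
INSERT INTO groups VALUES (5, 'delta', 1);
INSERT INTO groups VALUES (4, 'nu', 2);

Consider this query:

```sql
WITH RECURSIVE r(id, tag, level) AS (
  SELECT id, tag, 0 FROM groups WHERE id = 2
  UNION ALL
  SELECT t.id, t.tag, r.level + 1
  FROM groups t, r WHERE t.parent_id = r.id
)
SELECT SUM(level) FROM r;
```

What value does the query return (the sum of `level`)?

4

Base: id=2 (iota) at level 0.
Iteration 1: rows with parent_id in {2} -> tau (id 3, level 1), nu (id 4, level 1).
Iteration 2: rows with parent_id in {3,4} -> gamma (id 6, level 2).
Iteration 3: no rows with parent_id in {6}; recursion stops.
SUM(level) = 0 + 1 + 1 + 2 = 4.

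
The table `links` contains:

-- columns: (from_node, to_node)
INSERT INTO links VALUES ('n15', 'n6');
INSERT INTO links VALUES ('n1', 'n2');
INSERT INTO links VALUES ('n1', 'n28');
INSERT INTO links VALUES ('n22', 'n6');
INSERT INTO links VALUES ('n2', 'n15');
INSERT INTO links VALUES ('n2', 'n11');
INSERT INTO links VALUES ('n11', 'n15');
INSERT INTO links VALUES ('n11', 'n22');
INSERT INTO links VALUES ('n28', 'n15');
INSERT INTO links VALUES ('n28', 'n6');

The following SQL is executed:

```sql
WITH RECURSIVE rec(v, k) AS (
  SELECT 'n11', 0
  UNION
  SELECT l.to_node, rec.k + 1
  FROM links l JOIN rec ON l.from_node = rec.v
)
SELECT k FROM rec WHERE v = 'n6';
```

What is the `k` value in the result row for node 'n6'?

Base: (n11, k=0).
Iteration 1: edges from {n11} -> (n15, k=1), (n22, k=1).
Iteration 2: edges from {n15,n22} -> (n6, k=2). [UNION drops 1 duplicate row(s)]
Iteration 3: no outgoing edges from {n6}; recursion stops.

2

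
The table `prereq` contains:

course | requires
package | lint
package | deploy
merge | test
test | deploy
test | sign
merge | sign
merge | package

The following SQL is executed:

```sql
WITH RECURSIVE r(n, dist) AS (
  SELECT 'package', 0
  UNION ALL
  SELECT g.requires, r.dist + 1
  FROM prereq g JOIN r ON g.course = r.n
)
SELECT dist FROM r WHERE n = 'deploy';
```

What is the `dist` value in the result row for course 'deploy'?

Base: (package, dist=0).
Iteration 1: edges from {package} -> (deploy, dist=1), (lint, dist=1).
Iteration 2: no outgoing edges from {deploy,lint}; recursion stops.

1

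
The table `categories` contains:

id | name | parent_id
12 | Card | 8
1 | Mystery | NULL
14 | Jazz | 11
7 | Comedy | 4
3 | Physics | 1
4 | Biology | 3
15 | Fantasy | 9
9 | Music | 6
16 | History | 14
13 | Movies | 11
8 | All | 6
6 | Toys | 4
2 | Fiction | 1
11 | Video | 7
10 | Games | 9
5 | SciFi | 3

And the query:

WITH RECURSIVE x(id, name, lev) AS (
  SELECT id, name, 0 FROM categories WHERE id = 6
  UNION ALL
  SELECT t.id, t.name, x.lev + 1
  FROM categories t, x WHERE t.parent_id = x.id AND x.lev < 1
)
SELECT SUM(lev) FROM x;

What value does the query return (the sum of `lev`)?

Base: id=6 (Toys) at lev 0.
Iteration 1: rows with parent_id in {6} -> All (id 8, lev 1), Music (id 9, lev 1).
Iteration 2: lev < 1 fails for all current rows; recursion stops.
SUM(lev) = 0 + 1 + 1 = 2.

2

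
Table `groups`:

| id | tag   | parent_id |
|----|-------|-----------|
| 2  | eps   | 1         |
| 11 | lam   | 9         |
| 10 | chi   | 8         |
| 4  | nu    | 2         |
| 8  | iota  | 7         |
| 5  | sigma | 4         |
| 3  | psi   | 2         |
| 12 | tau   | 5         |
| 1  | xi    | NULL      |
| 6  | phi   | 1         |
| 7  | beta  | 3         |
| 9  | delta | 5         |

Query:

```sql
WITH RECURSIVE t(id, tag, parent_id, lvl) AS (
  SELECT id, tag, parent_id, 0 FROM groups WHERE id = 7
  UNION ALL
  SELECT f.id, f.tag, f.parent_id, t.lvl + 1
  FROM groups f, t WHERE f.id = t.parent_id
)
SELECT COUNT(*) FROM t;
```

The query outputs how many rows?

Base: id=7 (beta), parent_id=3, lvl 0.
Iteration 1: join on id=3 -> psi (id 3, parent_id=2, lvl 1).
Iteration 2: join on id=2 -> eps (id 2, parent_id=1, lvl 2).
Iteration 3: join on id=1 -> xi (id 1, parent_id=NULL, lvl 3).
Iteration 4: parent_id is NULL; no match; recursion stops.
Total rows emitted: 4.

4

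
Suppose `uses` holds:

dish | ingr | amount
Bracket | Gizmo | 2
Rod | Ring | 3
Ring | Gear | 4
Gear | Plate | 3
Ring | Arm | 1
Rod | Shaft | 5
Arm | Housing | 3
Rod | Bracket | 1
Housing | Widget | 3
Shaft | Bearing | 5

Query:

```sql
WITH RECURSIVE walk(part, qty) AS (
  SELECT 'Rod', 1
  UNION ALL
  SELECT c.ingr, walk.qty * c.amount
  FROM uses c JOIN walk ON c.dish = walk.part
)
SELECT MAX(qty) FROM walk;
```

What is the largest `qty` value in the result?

36

Base: (Rod, qty=1).
Iteration 1: components of {Rod} -> Bracket = 1*1 = 1, Ring = 1*3 = 3, Shaft = 1*5 = 5.
Iteration 2: components of {Bracket,Ring,Shaft} -> Arm = 3*1 = 3, Bearing = 5*5 = 25, Gear = 3*4 = 12, Gizmo = 1*2 = 2.
Iteration 3: components of {Arm,Bearing,Gear,Gizmo} -> Housing = 3*3 = 9, Plate = 12*3 = 36.
Iteration 4: components of {Housing,Plate} -> Widget = 9*3 = 27.
Iteration 5: no further components; recursion stops.
qty values: 1, 5, 1, 3, 25, 2, 3, 12, 9, 36, 27; the maximum is 36.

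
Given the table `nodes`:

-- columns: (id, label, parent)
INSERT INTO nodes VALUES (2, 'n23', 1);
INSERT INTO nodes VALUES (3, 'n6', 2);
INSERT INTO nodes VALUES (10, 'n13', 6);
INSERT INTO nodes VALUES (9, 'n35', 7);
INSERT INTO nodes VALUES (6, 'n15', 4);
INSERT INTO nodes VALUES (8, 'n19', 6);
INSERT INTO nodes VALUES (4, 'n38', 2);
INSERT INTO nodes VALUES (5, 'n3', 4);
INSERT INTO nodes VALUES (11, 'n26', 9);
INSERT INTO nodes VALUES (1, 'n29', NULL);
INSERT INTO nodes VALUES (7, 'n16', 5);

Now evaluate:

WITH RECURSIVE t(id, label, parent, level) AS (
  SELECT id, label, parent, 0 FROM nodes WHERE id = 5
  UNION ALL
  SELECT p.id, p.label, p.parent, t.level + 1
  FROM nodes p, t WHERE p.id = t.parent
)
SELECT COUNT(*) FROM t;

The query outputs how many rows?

Base: id=5 (n3), parent=4, level 0.
Iteration 1: join on id=4 -> n38 (id 4, parent=2, level 1).
Iteration 2: join on id=2 -> n23 (id 2, parent=1, level 2).
Iteration 3: join on id=1 -> n29 (id 1, parent=NULL, level 3).
Iteration 4: parent is NULL; no match; recursion stops.
Total rows emitted: 4.

4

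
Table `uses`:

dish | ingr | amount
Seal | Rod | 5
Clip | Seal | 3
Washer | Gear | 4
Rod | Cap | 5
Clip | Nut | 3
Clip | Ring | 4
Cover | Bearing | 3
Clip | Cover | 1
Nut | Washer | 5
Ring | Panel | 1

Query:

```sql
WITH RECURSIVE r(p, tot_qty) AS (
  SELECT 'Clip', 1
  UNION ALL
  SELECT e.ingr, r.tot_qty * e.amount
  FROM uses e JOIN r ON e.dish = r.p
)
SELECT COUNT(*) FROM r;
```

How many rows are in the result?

Base: (Clip, tot_qty=1).
Iteration 1: components of {Clip} -> Cover = 1*1 = 1, Nut = 1*3 = 3, Ring = 1*4 = 4, Seal = 1*3 = 3.
Iteration 2: components of {Cover,Nut,Ring,Seal} -> Bearing = 1*3 = 3, Panel = 4*1 = 4, Rod = 3*5 = 15, Washer = 3*5 = 15.
Iteration 3: components of {Bearing,Panel,Rod,Washer} -> Cap = 15*5 = 75, Gear = 15*4 = 60.
Iteration 4: no further components; recursion stops.
Total rows emitted: 11.

11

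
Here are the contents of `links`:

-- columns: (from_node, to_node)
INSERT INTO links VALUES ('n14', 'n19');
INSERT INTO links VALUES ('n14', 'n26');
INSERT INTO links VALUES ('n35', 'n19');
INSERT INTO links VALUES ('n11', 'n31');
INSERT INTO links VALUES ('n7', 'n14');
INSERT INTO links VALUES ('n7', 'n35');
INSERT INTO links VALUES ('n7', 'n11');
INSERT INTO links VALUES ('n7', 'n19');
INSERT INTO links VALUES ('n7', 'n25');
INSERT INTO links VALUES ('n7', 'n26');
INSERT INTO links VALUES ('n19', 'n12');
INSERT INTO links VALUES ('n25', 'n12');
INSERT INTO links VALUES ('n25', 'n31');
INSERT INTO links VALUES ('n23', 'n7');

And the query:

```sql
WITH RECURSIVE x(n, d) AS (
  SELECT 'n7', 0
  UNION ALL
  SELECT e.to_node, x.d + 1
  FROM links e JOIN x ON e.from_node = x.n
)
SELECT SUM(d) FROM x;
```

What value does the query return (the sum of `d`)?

26

Base: (n7, d=0).
Iteration 1: edges from {n7} -> (n11, d=1), (n14, d=1), (n19, d=1), (n25, d=1), (n26, d=1), (n35, d=1).
Iteration 2: edges from {n11,n14,n19,n25,n26,n35} -> (n12, d=2) x2, (n19, d=2) x2, (n26, d=2), (n31, d=2) x2. [UNION ALL keeps all 7 new rows, including repeats]
Iteration 3: edges from {n12,n19,n26,n31} -> (n12, d=3) x2. [UNION ALL keeps all 2 new rows, including repeats]
Iteration 4: no outgoing edges from {n12}; recursion stops.
SUM(d) = 0 + 1 + 1 + 1 + 1 + 1 + 1 + 2 + 2 + 2 + 2 + 2 + 2 + 2 + 3 + 3 = 26.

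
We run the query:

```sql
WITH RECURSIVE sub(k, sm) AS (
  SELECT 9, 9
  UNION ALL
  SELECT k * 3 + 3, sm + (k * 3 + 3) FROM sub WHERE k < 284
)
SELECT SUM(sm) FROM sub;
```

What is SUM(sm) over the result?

1857

Base: k=9, sm=9.
Iteration 1: 9 < 284 holds -> k = 9 * 3 + 3 = 30, sm = 9 + 30 = 39.
Iteration 2: 30 < 284 holds -> k = 30 * 3 + 3 = 93, sm = 39 + 93 = 132.
Iteration 3: 93 < 284 holds -> k = 93 * 3 + 3 = 282, sm = 132 + 282 = 414.
Iteration 4: 282 < 284 holds -> k = 282 * 3 + 3 = 849, sm = 414 + 849 = 1263.
Iteration 5: 849 < 284 fails; recursion stops.
SUM(sm) = 9 + 39 + 132 + 414 + 1263 = 1857.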